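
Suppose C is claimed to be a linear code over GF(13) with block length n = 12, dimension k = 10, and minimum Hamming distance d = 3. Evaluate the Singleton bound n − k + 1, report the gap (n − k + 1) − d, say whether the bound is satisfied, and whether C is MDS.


Singleton RHS = n − k + 1 = 3, slack = 0, bound satisfied, MDS.

Singleton bound: d ≤ n − k + 1.
Here n = 12, k = 10, so n − k + 1 = 3.
Given d = 3, check d ≤ 3: YES.
Slack = (n − k + 1) − d = 0.
The code is MDS (slack = 0).
Description: the claimed parameters are [12, 10, 3]_13; such a code would be MDS (meets Singleton bound).


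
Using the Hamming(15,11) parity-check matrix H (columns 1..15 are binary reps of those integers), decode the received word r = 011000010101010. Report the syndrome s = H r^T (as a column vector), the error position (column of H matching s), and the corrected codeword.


s = (0, 0, 0, 1)^T, error position = 1, corrected codeword c = 111000010101010

Compute s = H r^T mod 2 one row at a time:
  s_1 = 1 + 0 + 1 + 0 + 1 + 0 + 1 + 0 = 4 ≡ 0 (mod 2).
  s_2 = 0 + 0 + 0 + 0 + 1 + 0 + 1 + 0 = 2 ≡ 0 (mod 2).
  s_3 = 1 + 1 + 0 + 0 + 1 + 0 + 1 + 0 = 4 ≡ 0 (mod 2).
  s_4 = 0 + 1 + 0 + 0 + 0 + 0 + 0 + 0 = 1 ≡ 1 (mod 2).
s = (0, 0, 0, 1)^T — this equals column 1 of H (binary 0001), so error is at position 1.
Correct: flip bit 1 of r = 011000010101010 to get c = 111000010101010.


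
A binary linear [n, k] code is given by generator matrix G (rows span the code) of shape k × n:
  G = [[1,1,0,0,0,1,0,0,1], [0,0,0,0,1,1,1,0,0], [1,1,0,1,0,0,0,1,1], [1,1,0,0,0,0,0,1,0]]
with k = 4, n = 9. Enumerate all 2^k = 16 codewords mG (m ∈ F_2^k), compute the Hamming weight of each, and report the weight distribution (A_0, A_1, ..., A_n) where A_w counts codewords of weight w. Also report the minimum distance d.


Weight distribution: A_0 = 1, A_2 = 1, A_3 = 4, A_4 = 4, A_5 = 4, A_6 = 1, A_8 = 1. Minimum distance d = 2.

Enumerate all 2^4 = 16 messages m ∈ F_2^4.
For each, compute codeword c = mG in F_2^9, then tally its weight.
  m = 0000 → c = 000000000, weight = 0.
  m = 1000 → c = 110001001, weight = 4.
  m = 0100 → c = 000011100, weight = 3.
  m = 1100 → c = 110010101, weight = 5.
  m = 0010 → c = 110100011, weight = 5.
  m = 1010 → c = 000101010, weight = 3.
  m = 0110 → c = 110111111, weight = 8.
  m = 1110 → c = 000110110, weight = 4.
  m = 0001 → c = 110000010, weight = 3.
  m = 1001 → c = 000001011, weight = 3.
  m = 0101 → c = 110011110, weight = 6.
  m = 1101 → c = 000010111, weight = 4.
  m = 0011 → c = 000100001, weight = 2.
  m = 1011 → c = 110101000, weight = 4.
  m = 0111 → c = 000111101, weight = 5.
  m = 1111 → c = 110110100, weight = 5.
Tally weights:
  weight 0: 1 codewords.
  weight 2: 1 codewords.
  weight 3: 4 codewords.
  weight 4: 4 codewords.
  weight 5: 4 codewords.
  weight 6: 1 codewords.
  weight 8: 1 codewords.
Minimum distance d = smallest w > 0 with A_w > 0 = 2.
Sanity: Σ A_w = 16 = 2^4 = 16 ✓.


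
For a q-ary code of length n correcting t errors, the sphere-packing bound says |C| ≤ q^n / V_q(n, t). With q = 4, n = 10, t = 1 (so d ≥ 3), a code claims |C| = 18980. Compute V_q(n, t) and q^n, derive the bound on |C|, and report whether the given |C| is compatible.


V_q(n, t) = 31, q^n = 1048576, Hamming bound = 33825, |C| = 18980 ≤ bound (satisfied).

Step 1: Compute V_q(n, t) = Σ_{j=0}^1 C(n, j) (q−1)^j.
  j = 0: C(10,0)·(3)^0 = 1·1 = 1.
  j = 1: C(10,1)·(3)^1 = 10·3 = 30.
  V_q(n, t) = 1 + 30 = 31.
Step 2: q^n = 4^10 = 1048576.
Step 3: Hamming bound ⌊q^n / V_q(n,t)⌋ = ⌊1048576/31⌋ = 33825.
Step 4: Compare |C| = 18980 to 33825: satisfied.
The claimed |C| lies below the Hamming bound.


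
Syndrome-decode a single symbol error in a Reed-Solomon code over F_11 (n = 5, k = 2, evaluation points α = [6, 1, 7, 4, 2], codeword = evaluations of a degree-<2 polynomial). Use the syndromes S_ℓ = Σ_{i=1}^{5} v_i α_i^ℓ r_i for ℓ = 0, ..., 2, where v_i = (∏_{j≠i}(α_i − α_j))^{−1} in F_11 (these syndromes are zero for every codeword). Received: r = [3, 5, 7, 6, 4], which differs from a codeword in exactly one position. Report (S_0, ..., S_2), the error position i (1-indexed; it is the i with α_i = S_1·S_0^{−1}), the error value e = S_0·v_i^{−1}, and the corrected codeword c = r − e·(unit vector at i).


S = (7, 3, 6), error at position 5, error magnitude e = 6, c = [3, 5, 7, 6, 9].

Step 1: column multipliers v_i = (∏_{j≠i}(α_i − α_j))^{−1} mod 11.
  i = 1 (α = 6): (6−1)(6−7)(6−4)(6−2) = 5·(−1)·2·4 = −40 ≡ 4, so v_1 = 4^{−1} = 3 (mod 11).
  i = 2 (α = 1): (1−6)(1−7)(1−4)(1−2) = (−5)·(−6)·(−3)·(−1) = 90 ≡ 2, so v_2 = 2^{−1} = 6 (mod 11).
  i = 3 (α = 7): (7−6)(7−1)(7−4)(7−2) = 1·6·3·5 = 90 ≡ 2, so v_3 = 2^{−1} = 6 (mod 11).
  i = 4 (α = 4): (4−6)(4−1)(4−7)(4−2) = (−2)·3·(−3)·2 = 36 ≡ 3, so v_4 = 3^{−1} = 4 (mod 11).
  i = 5 (α = 2): (2−6)(2−1)(2−7)(2−4) = (−4)·1·(−5)·(−2) = −40 ≡ 4, so v_5 = 4^{−1} = 3 (mod 11).
  v = [3, 6, 6, 4, 3].
Step 2: syndromes of r = [3, 5, 7, 6, 4] (all sums mod 11).
  S_0 = Σ v_i r_i = 3·3 + 6·5 + 6·7 + 4·6 + 3·4 = 117 ≡ 7.
  S_1 = Σ v_i α_i r_i = 3·6·3 + 6·1·5 + 6·7·7 + 4·4·6 + 3·2·4 = 498 ≡ 3.
  α_i^2 mod 11 = [3, 1, 5, 5, 4].
  S_2 = Σ v_i α_i^2 r_i = 3·3·3 + 6·1·5 + 6·5·7 + 4·5·6 + 3·4·4 = 435 ≡ 6.
  S = (7, 3, 6) ≠ 0, so r is not a codeword (an error is present).
Step 3: locate the error. For a single error e at position i, S_ℓ = v_i·e·α_i^ℓ, so α_err = S_1/S_0.
  S_0^{−1} = 7^{−1} = 8 (mod 11), so α_err = 3·8 = 24 ≡ 2 = α_5. Error position i = 5.
  Consistency check: S_2/S_1 = 6·4 = 24 ≡ 2 = α_err ✓ (single-error assumption holds).
Step 4: error magnitude e = S_0/v_5 = S_0·∏_{j≠5}(α_5 − α_j) = 7·4 = 28 ≡ 6 (mod 11).
Step 5: correct position 5: c_5 = r_5 − e = 4 − 6 ≡ 9 (mod 11). Hence c = [3, 5, 7, 6, 9].
  Check: interpolating c through the α_i gives m(x) = 1 + 4·x (degree < 2) with m(α_i) = c_i for every i, so c is indeed a codeword.


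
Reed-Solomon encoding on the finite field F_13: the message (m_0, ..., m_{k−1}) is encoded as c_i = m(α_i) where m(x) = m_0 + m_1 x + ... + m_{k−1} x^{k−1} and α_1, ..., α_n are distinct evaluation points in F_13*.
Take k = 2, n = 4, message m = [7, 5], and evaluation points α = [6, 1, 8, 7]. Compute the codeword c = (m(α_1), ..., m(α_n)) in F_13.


c = [11, 12, 8, 3]

Message polynomial: m(x) = 7 + 5·x (mod 13).
For each evaluation point α_i, compute m(α_i) mod 13:
  α_1 = 6: Horner steps 5 → 11, so m(6) = 11.
  α_2 = 1: Horner steps 5 → 12, so m(1) = 12.
  α_3 = 8: Horner steps 5 → 8, so m(8) = 8.
  α_4 = 7: Horner steps 5 → 3, so m(7) = 3.
Codeword c = [11, 12, 8, 3] ∈ F_13^4.


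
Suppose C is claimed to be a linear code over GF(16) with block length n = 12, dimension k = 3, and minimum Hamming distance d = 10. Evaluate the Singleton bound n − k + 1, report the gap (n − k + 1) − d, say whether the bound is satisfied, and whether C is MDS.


Singleton RHS = n − k + 1 = 10, slack = 0, bound satisfied, MDS.

Singleton bound: d ≤ n − k + 1.
Here n = 12, k = 3, so n − k + 1 = 10.
Given d = 10, check d ≤ 10: YES.
Slack = (n − k + 1) − d = 0.
The code is MDS (slack = 0).
Description: the claimed parameters are [12, 3, 10]_16; such a code would be MDS (meets Singleton bound).


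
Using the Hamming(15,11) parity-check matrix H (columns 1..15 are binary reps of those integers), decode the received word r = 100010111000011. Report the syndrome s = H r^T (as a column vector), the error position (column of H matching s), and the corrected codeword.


s = (0, 0, 1, 1)^T, error position = 3, corrected codeword c = 101010111000011

Compute s = H r^T mod 2 one row at a time:
  s_1 = 1 + 1 + 0 + 0 + 0 + 0 + 1 + 1 = 4 ≡ 0 (mod 2).
  s_2 = 0 + 1 + 0 + 1 + 0 + 0 + 1 + 1 = 4 ≡ 0 (mod 2).
  s_3 = 0 + 0 + 0 + 1 + 0 + 0 + 1 + 1 = 3 ≡ 1 (mod 2).
  s_4 = 1 + 0 + 1 + 1 + 1 + 0 + 0 + 1 = 5 ≡ 1 (mod 2).
s = (0, 0, 1, 1)^T — this equals column 3 of H (binary 0011), so error is at position 3.
Correct: flip bit 3 of r = 100010111000011 to get c = 101010111000011.


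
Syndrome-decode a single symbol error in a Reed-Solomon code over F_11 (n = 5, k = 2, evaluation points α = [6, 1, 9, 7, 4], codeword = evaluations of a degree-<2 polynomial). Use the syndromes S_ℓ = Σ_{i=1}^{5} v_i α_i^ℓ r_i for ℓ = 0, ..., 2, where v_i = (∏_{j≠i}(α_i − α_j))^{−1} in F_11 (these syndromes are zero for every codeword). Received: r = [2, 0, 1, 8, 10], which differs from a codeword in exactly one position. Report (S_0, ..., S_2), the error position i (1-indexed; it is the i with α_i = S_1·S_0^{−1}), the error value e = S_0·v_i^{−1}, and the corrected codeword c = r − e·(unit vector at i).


S = (4, 6, 9), error at position 4, error magnitude e = 10, c = [2, 0, 1, 9, 10].

Step 1: column multipliers v_i = (∏_{j≠i}(α_i − α_j))^{−1} mod 11.
  i = 1 (α = 6): (6−1)(6−9)(6−7)(6−4) = 5·(−3)·(−1)·2 = 30 ≡ 8, so v_1 = 8^{−1} = 7 (mod 11).
  i = 2 (α = 1): (1−6)(1−9)(1−7)(1−4) = (−5)·(−8)·(−6)·(−3) = 720 ≡ 5, so v_2 = 5^{−1} = 9 (mod 11).
  i = 3 (α = 9): (9−6)(9−1)(9−7)(9−4) = 3·8·2·5 = 240 ≡ 9, so v_3 = 9^{−1} = 5 (mod 11).
  i = 4 (α = 7): (7−6)(7−1)(7−9)(7−4) = 1·6·(−2)·3 = −36 ≡ 8, so v_4 = 8^{−1} = 7 (mod 11).
  i = 5 (α = 4): (4−6)(4−1)(4−9)(4−7) = (−2)·3·(−5)·(−3) = −90 ≡ 9, so v_5 = 9^{−1} = 5 (mod 11).
  v = [7, 9, 5, 7, 5].
Step 2: syndromes of r = [2, 0, 1, 8, 10] (all sums mod 11).
  S_0 = Σ v_i r_i = 7·2 + 9·0 + 5·1 + 7·8 + 5·10 = 125 ≡ 4.
  S_1 = Σ v_i α_i r_i = 7·6·2 + 9·1·0 + 5·9·1 + 7·7·8 + 5·4·10 = 721 ≡ 6.
  α_i^2 mod 11 = [3, 1, 4, 5, 5].
  S_2 = Σ v_i α_i^2 r_i = 7·3·2 + 9·1·0 + 5·4·1 + 7·5·8 + 5·5·10 = 592 ≡ 9.
  S = (4, 6, 9) ≠ 0, so r is not a codeword (an error is present).
Step 3: locate the error. For a single error e at position i, S_ℓ = v_i·e·α_i^ℓ, so α_err = S_1/S_0.
  S_0^{−1} = 4^{−1} = 3 (mod 11), so α_err = 6·3 = 18 ≡ 7 = α_4. Error position i = 4.
  Consistency check: S_2/S_1 = 9·2 = 18 ≡ 7 = α_err ✓ (single-error assumption holds).
Step 4: error magnitude e = S_0/v_4 = S_0·∏_{j≠4}(α_4 − α_j) = 4·8 = 32 ≡ 10 (mod 11).
Step 5: correct position 4: c_4 = r_4 − e = 8 − 10 ≡ 9 (mod 11). Hence c = [2, 0, 1, 9, 10].
  Check: interpolating c through the α_i gives m(x) = 4 + 7·x (degree < 2) with m(α_i) = c_i for every i, so c is indeed a codeword.


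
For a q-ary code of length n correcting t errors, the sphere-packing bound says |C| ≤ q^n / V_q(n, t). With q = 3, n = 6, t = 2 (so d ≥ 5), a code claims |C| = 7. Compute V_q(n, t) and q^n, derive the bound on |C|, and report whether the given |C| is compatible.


V_q(n, t) = 73, q^n = 729, Hamming bound = 9, |C| = 7 ≤ bound (satisfied).

Step 1: Compute V_q(n, t) = Σ_{j=0}^2 C(n, j) (q−1)^j.
  j = 0: C(6,0)·(2)^0 = 1·1 = 1.
  j = 1: C(6,1)·(2)^1 = 6·2 = 12.
  j = 2: C(6,2)·(2)^2 = 15·4 = 60.
  V_q(n, t) = 1 + 12 + 60 = 73.
Step 2: q^n = 3^6 = 729.
Step 3: Hamming bound ⌊q^n / V_q(n,t)⌋ = ⌊729/73⌋ = 9.
Step 4: Compare |C| = 7 to 9: satisfied.
The claimed |C| lies below the Hamming bound.


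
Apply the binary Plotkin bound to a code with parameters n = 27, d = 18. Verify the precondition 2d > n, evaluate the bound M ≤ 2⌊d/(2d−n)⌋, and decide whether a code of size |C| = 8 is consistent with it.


Plotkin bound M ≤ 4; given |C| = 8 > bound (violated).

Check applicability: 2d = 36, n = 27.
2d − n = 9 > 0, so Plotkin applies.
Compute d/(2d−n) = 18/9 ≈ 2.0000.
⌊d/(2d−n)⌋ = 2.
Plotkin bound: M ≤ 2·2 = 4.
Given |C| = 8, check: VIOLATED.
This |C| is above the Plotkin bound, so no binary code with n = 27, d = 18 and 8 codewords exists.


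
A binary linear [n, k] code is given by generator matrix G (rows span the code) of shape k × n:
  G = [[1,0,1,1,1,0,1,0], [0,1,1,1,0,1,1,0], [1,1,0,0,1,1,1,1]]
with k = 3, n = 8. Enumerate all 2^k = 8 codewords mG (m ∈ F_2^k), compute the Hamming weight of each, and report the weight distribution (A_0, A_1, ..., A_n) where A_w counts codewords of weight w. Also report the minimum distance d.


Weight distribution: A_0 = 1, A_2 = 1, A_4 = 1, A_5 = 4, A_6 = 1. Minimum distance d = 2.

Enumerate all 2^3 = 8 messages m ∈ F_2^3.
For each, compute codeword c = mG in F_2^8, then tally its weight.
  m = 000 → c = 00000000, weight = 0.
  m = 100 → c = 10111010, weight = 5.
  m = 010 → c = 01110110, weight = 5.
  m = 110 → c = 11001100, weight = 4.
  m = 001 → c = 11001111, weight = 6.
  m = 101 → c = 01110101, weight = 5.
  m = 011 → c = 10111001, weight = 5.
  m = 111 → c = 00000011, weight = 2.
Tally weights:
  weight 0: 1 codewords.
  weight 2: 1 codewords.
  weight 4: 1 codewords.
  weight 5: 4 codewords.
  weight 6: 1 codewords.
Minimum distance d = smallest w > 0 with A_w > 0 = 2.
Sanity: Σ A_w = 8 = 2^3 = 8 ✓.


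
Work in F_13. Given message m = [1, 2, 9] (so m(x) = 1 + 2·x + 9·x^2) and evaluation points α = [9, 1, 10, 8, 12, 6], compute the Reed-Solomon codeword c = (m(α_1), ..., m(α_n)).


c = [7, 12, 11, 8, 8, 12]

Message polynomial: m(x) = 1 + 2·x + 9·x^2 (mod 13).
For each evaluation point α_i, compute m(α_i) mod 13:
  α_1 = 9: Horner steps 9 → 5 → 7, so m(9) = 7.
  α_2 = 1: Horner steps 9 → 11 → 12, so m(1) = 12.
  α_3 = 10: Horner steps 9 → 1 → 11, so m(10) = 11.
  α_4 = 8: Horner steps 9 → 9 → 8, so m(8) = 8.
  α_5 = 12: Horner steps 9 → 6 → 8, so m(12) = 8.
  α_6 = 6: Horner steps 9 → 4 → 12, so m(6) = 12.
Codeword c = [7, 12, 11, 8, 8, 12] ∈ F_13^6.


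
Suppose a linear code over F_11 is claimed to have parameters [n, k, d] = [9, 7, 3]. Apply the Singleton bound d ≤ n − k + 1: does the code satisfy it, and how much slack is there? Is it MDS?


Singleton RHS = n − k + 1 = 3, slack = 0, bound satisfied, MDS.

Singleton bound: d ≤ n − k + 1.
Here n = 9, k = 7, so n − k + 1 = 3.
Given d = 3, check d ≤ 3: YES.
Slack = (n − k + 1) − d = 0.
The code is MDS (slack = 0).
Description: the claimed parameters are [9, 7, 3]_11; such a code would be MDS (meets Singleton bound).


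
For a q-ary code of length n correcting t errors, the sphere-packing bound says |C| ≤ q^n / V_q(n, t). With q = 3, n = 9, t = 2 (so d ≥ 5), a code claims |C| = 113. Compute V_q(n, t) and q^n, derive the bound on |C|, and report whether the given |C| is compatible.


V_q(n, t) = 163, q^n = 19683, Hamming bound = 120, |C| = 113 ≤ bound (satisfied).

Step 1: Compute V_q(n, t) = Σ_{j=0}^2 C(n, j) (q−1)^j.
  j = 0: C(9,0)·(2)^0 = 1·1 = 1.
  j = 1: C(9,1)·(2)^1 = 9·2 = 18.
  j = 2: C(9,2)·(2)^2 = 36·4 = 144.
  V_q(n, t) = 1 + 18 + 144 = 163.
Step 2: q^n = 3^9 = 19683.
Step 3: Hamming bound ⌊q^n / V_q(n,t)⌋ = ⌊19683/163⌋ = 120.
Step 4: Compare |C| = 113 to 120: satisfied.
The claimed |C| lies below the Hamming bound.


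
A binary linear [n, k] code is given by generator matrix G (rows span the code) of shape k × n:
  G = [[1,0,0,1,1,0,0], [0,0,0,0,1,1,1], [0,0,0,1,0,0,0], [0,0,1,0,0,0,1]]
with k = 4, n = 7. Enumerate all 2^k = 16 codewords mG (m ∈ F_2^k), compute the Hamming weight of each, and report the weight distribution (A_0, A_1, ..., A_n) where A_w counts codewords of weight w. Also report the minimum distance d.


Weight distribution: A_0 = 1, A_1 = 1, A_2 = 2, A_3 = 6, A_4 = 5, A_5 = 1. Minimum distance d = 1.

Enumerate all 2^4 = 16 messages m ∈ F_2^4.
For each, compute codeword c = mG in F_2^7, then tally its weight.
  m = 0000 → c = 0000000, weight = 0.
  m = 1000 → c = 1001100, weight = 3.
  m = 0100 → c = 0000111, weight = 3.
  m = 1100 → c = 1001011, weight = 4.
  m = 0010 → c = 0001000, weight = 1.
  m = 1010 → c = 1000100, weight = 2.
  m = 0110 → c = 0001111, weight = 4.
  m = 1110 → c = 1000011, weight = 3.
  m = 0001 → c = 0010001, weight = 2.
  m = 1001 → c = 1011101, weight = 5.
  m = 0101 → c = 0010110, weight = 3.
  m = 1101 → c = 1011010, weight = 4.
  m = 0011 → c = 0011001, weight = 3.
  m = 1011 → c = 1010101, weight = 4.
  m = 0111 → c = 0011110, weight = 4.
  m = 1111 → c = 1010010, weight = 3.
Tally weights:
  weight 0: 1 codewords.
  weight 1: 1 codewords.
  weight 2: 2 codewords.
  weight 3: 6 codewords.
  weight 4: 5 codewords.
  weight 5: 1 codewords.
Minimum distance d = smallest w > 0 with A_w > 0 = 1.
Sanity: Σ A_w = 16 = 2^4 = 16 ✓.


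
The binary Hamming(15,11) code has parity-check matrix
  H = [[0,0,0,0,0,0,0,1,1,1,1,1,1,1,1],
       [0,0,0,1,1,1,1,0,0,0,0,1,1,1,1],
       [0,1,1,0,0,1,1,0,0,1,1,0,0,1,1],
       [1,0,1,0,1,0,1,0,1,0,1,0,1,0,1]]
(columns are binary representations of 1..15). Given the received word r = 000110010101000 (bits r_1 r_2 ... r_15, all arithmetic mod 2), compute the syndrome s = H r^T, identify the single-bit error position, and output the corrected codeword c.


s = (1, 1, 1, 1)^T, error position = 15, corrected codeword c = 000110010101001

Compute s = H r^T mod 2 one row at a time:
  s_1 = 1 + 0 + 1 + 0 + 1 + 0 + 0 + 0 = 3 ≡ 1 (mod 2).
  s_2 = 1 + 1 + 0 + 0 + 1 + 0 + 0 + 0 = 3 ≡ 1 (mod 2).
  s_3 = 0 + 0 + 0 + 0 + 1 + 0 + 0 + 0 = 1 ≡ 1 (mod 2).
  s_4 = 0 + 0 + 1 + 0 + 0 + 0 + 0 + 0 = 1 ≡ 1 (mod 2).
s = (1, 1, 1, 1)^T — this equals column 15 of H (binary 1111), so error is at position 15.
Correct: flip bit 15 of r = 000110010101000 to get c = 000110010101001.


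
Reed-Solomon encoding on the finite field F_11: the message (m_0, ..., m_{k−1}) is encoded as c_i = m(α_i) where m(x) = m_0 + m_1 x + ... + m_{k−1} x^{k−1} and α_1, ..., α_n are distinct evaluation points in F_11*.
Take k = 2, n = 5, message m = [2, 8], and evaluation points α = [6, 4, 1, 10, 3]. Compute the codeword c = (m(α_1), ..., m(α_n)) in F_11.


c = [6, 1, 10, 5, 4]

Message polynomial: m(x) = 2 + 8·x (mod 11).
For each evaluation point α_i, compute m(α_i) mod 11:
  α_1 = 6: Horner steps 8 → 6, so m(6) = 6.
  α_2 = 4: Horner steps 8 → 1, so m(4) = 1.
  α_3 = 1: Horner steps 8 → 10, so m(1) = 10.
  α_4 = 10: Horner steps 8 → 5, so m(10) = 5.
  α_5 = 3: Horner steps 8 → 4, so m(3) = 4.
Codeword c = [6, 1, 10, 5, 4] ∈ F_11^5.


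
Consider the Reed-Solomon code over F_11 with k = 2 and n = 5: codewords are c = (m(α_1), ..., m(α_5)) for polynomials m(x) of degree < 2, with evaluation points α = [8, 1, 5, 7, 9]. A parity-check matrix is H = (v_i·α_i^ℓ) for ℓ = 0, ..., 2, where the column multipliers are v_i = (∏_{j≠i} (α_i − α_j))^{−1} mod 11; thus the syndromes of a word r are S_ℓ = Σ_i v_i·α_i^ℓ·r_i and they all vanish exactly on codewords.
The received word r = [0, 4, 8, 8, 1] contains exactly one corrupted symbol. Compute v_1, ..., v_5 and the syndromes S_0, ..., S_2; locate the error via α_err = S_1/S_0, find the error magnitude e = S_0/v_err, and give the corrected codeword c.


S = (10, 4, 6), error at position 4, error magnitude e = 9, c = [0, 4, 8, 10, 1].

Step 1: column multipliers v_i = (∏_{j≠i}(α_i − α_j))^{−1} mod 11.
  i = 1 (α = 8): (8−1)(8−5)(8−7)(8−9) = 7·3·1·(−1) = −21 ≡ 1, so v_1 = 1^{−1} = 1 (mod 11).
  i = 2 (α = 1): (1−8)(1−5)(1−7)(1−9) = (−7)·(−4)·(−6)·(−8) = 1344 ≡ 2, so v_2 = 2^{−1} = 6 (mod 11).
  i = 3 (α = 5): (5−8)(5−1)(5−7)(5−9) = (−3)·4·(−2)·(−4) = −96 ≡ 3, so v_3 = 3^{−1} = 4 (mod 11).
  i = 4 (α = 7): (7−8)(7−1)(7−5)(7−9) = (−1)·6·2·(−2) = 24 ≡ 2, so v_4 = 2^{−1} = 6 (mod 11).
  i = 5 (α = 9): (9−8)(9−1)(9−5)(9−7) = 1·8·4·2 = 64 ≡ 9, so v_5 = 9^{−1} = 5 (mod 11).
  v = [1, 6, 4, 6, 5].
Step 2: syndromes of r = [0, 4, 8, 8, 1] (all sums mod 11).
  S_0 = Σ v_i r_i = 1·0 + 6·4 + 4·8 + 6·8 + 5·1 = 109 ≡ 10.
  S_1 = Σ v_i α_i r_i = 1·8·0 + 6·1·4 + 4·5·8 + 6·7·8 + 5·9·1 = 565 ≡ 4.
  α_i^2 mod 11 = [9, 1, 3, 5, 4].
  S_2 = Σ v_i α_i^2 r_i = 1·9·0 + 6·1·4 + 4·3·8 + 6·5·8 + 5·4·1 = 380 ≡ 6.
  S = (10, 4, 6) ≠ 0, so r is not a codeword (an error is present).
Step 3: locate the error. For a single error e at position i, S_ℓ = v_i·e·α_i^ℓ, so α_err = S_1/S_0.
  S_0^{−1} = 10^{−1} = 10 (mod 11), so α_err = 4·10 = 40 ≡ 7 = α_4. Error position i = 4.
  Consistency check: S_2/S_1 = 6·3 = 18 ≡ 7 = α_err ✓ (single-error assumption holds).
Step 4: error magnitude e = S_0/v_4 = S_0·∏_{j≠4}(α_4 − α_j) = 10·2 = 20 ≡ 9 (mod 11).
Step 5: correct position 4: c_4 = r_4 − e = 8 − 9 ≡ 10 (mod 11). Hence c = [0, 4, 8, 10, 1].
  Check: interpolating c through the α_i gives m(x) = 3 + 1·x (degree < 2) with m(α_i) = c_i for every i, so c is indeed a codeword.


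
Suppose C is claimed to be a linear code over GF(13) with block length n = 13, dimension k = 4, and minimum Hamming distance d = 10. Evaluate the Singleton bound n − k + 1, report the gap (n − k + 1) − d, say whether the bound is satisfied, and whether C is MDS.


Singleton RHS = n − k + 1 = 10, slack = 0, bound satisfied, MDS.

Singleton bound: d ≤ n − k + 1.
Here n = 13, k = 4, so n − k + 1 = 10.
Given d = 10, check d ≤ 10: YES.
Slack = (n − k + 1) − d = 0.
The code is MDS (slack = 0).
Description: the claimed parameters are [13, 4, 10]_13; such a code would be MDS (meets Singleton bound).


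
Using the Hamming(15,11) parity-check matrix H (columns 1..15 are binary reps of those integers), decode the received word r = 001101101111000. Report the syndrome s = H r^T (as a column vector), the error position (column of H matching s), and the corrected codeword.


s = (0, 0, 1, 0)^T, error position = 2, corrected codeword c = 011101101111000

Compute s = H r^T mod 2 one row at a time:
  s_1 = 0 + 1 + 1 + 1 + 1 + 0 + 0 + 0 = 4 ≡ 0 (mod 2).
  s_2 = 1 + 0 + 1 + 1 + 1 + 0 + 0 + 0 = 4 ≡ 0 (mod 2).
  s_3 = 0 + 1 + 1 + 1 + 1 + 1 + 0 + 0 = 5 ≡ 1 (mod 2).
  s_4 = 0 + 1 + 0 + 1 + 1 + 1 + 0 + 0 = 4 ≡ 0 (mod 2).
s = (0, 0, 1, 0)^T — this equals column 2 of H (binary 0010), so error is at position 2.
Correct: flip bit 2 of r = 001101101111000 to get c = 011101101111000.


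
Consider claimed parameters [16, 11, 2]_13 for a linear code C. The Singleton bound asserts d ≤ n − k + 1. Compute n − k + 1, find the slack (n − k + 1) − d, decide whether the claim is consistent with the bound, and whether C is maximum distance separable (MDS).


Singleton RHS = n − k + 1 = 6, slack = 4, bound satisfied, not MDS.

Singleton bound: d ≤ n − k + 1.
Here n = 16, k = 11, so n − k + 1 = 6.
Given d = 2, check d ≤ 6: YES.
Slack = (n − k + 1) − d = 4.
The code is NOT MDS (slack = 4 > 0).
Description: the claimed parameters are [16, 11, 2]_13; such a code would be non-MDS.


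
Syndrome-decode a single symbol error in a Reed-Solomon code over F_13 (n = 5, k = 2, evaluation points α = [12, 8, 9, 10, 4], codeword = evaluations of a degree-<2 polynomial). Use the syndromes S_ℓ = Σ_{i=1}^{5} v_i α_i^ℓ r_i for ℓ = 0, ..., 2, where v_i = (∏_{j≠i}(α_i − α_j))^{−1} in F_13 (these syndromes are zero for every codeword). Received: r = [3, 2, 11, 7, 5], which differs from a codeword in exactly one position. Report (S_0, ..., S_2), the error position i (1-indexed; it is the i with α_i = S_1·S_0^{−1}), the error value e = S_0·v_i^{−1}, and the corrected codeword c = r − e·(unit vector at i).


S = (3, 10, 3), error at position 1, error magnitude e = 4, c = [12, 2, 11, 7, 5].

Step 1: column multipliers v_i = (∏_{j≠i}(α_i − α_j))^{−1} mod 13.
  i = 1 (α = 12): (12−8)(12−9)(12−10)(12−4) = 4·3·2·8 = 192 ≡ 10, so v_1 = 10^{−1} = 4 (mod 13).
  i = 2 (α = 8): (8−12)(8−9)(8−10)(8−4) = (−4)·(−1)·(−2)·4 = −32 ≡ 7, so v_2 = 7^{−1} = 2 (mod 13).
  i = 3 (α = 9): (9−12)(9−8)(9−10)(9−4) = (−3)·1·(−1)·5 = 15 ≡ 2, so v_3 = 2^{−1} = 7 (mod 13).
  i = 4 (α = 10): (10−12)(10−8)(10−9)(10−4) = (−2)·2·1·6 = −24 ≡ 2, so v_4 = 2^{−1} = 7 (mod 13).
  i = 5 (α = 4): (4−12)(4−8)(4−9)(4−10) = (−8)·(−4)·(−5)·(−6) = 960 ≡ 11, so v_5 = 11^{−1} = 6 (mod 13).
  v = [4, 2, 7, 7, 6].
Step 2: syndromes of r = [3, 2, 11, 7, 5] (all sums mod 13).
  S_0 = Σ v_i r_i = 4·3 + 2·2 + 7·11 + 7·7 + 6·5 = 172 ≡ 3.
  S_1 = Σ v_i α_i r_i = 4·12·3 + 2·8·2 + 7·9·11 + 7·10·7 + 6·4·5 = 1479 ≡ 10.
  α_i^2 mod 13 = [1, 12, 3, 9, 3].
  S_2 = Σ v_i α_i^2 r_i = 4·1·3 + 2·12·2 + 7·3·11 + 7·9·7 + 6·3·5 = 822 ≡ 3.
  S = (3, 10, 3) ≠ 0, so r is not a codeword (an error is present).
Step 3: locate the error. For a single error e at position i, S_ℓ = v_i·e·α_i^ℓ, so α_err = S_1/S_0.
  S_0^{−1} = 3^{−1} = 9 (mod 13), so α_err = 10·9 = 90 ≡ 12 = α_1. Error position i = 1.
  Consistency check: S_2/S_1 = 3·4 = 12 ≡ 12 = α_err ✓ (single-error assumption holds).
Step 4: error magnitude e = S_0/v_1 = S_0·∏_{j≠1}(α_1 − α_j) = 3·10 = 30 ≡ 4 (mod 13).
Step 5: correct position 1: c_1 = r_1 − e = 3 − 4 ≡ 12 (mod 13). Hence c = [12, 2, 11, 7, 5].
  Check: interpolating c through the α_i gives m(x) = 8 + 9·x (degree < 2) with m(α_i) = c_i for every i, so c is indeed a codeword.


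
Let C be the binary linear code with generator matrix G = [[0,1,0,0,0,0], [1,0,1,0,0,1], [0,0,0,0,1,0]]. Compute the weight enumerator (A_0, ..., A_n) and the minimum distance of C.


Weight distribution: A_0 = 1, A_1 = 2, A_2 = 1, A_3 = 1, A_4 = 2, A_5 = 1. Minimum distance d = 1.

Enumerate all 2^3 = 8 messages m ∈ F_2^3.
For each, compute codeword c = mG in F_2^6, then tally its weight.
  m = 000 → c = 000000, weight = 0.
  m = 100 → c = 010000, weight = 1.
  m = 010 → c = 101001, weight = 3.
  m = 110 → c = 111001, weight = 4.
  m = 001 → c = 000010, weight = 1.
  m = 101 → c = 010010, weight = 2.
  m = 011 → c = 101011, weight = 4.
  m = 111 → c = 111011, weight = 5.
Tally weights:
  weight 0: 1 codewords.
  weight 1: 2 codewords.
  weight 2: 1 codewords.
  weight 3: 1 codewords.
  weight 4: 2 codewords.
  weight 5: 1 codewords.
Minimum distance d = smallest w > 0 with A_w > 0 = 1.
Sanity: Σ A_w = 8 = 2^3 = 8 ✓.


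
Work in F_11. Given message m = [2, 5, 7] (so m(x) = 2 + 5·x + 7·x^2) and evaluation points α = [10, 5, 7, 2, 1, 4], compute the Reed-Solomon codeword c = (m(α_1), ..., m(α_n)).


c = [4, 4, 6, 7, 3, 2]

Message polynomial: m(x) = 2 + 5·x + 7·x^2 (mod 11).
For each evaluation point α_i, compute m(α_i) mod 11:
  α_1 = 10: Horner steps 7 → 9 → 4, so m(10) = 4.
  α_2 = 5: Horner steps 7 → 7 → 4, so m(5) = 4.
  α_3 = 7: Horner steps 7 → 10 → 6, so m(7) = 6.
  α_4 = 2: Horner steps 7 → 8 → 7, so m(2) = 7.
  α_5 = 1: Horner steps 7 → 1 → 3, so m(1) = 3.
  α_6 = 4: Horner steps 7 → 0 → 2, so m(4) = 2.
Codeword c = [4, 4, 6, 7, 3, 2] ∈ F_11^6.


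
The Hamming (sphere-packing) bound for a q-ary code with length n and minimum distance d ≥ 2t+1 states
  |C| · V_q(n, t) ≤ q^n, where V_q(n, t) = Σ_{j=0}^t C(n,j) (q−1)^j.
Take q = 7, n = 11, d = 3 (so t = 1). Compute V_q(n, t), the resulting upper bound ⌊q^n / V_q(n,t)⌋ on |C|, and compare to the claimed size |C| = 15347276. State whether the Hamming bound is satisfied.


V_q(n, t) = 67, q^n = 1977326743, Hamming bound = 29512339, |C| = 15347276 ≤ bound (satisfied).

Step 1: Compute V_q(n, t) = Σ_{j=0}^1 C(n, j) (q−1)^j.
  j = 0: C(11,0)·(6)^0 = 1·1 = 1.
  j = 1: C(11,1)·(6)^1 = 11·6 = 66.
  V_q(n, t) = 1 + 66 = 67.
Step 2: q^n = 7^11 = 1977326743.
Step 3: Hamming bound ⌊q^n / V_q(n,t)⌋ = ⌊1977326743/67⌋ = 29512339.
Step 4: Compare |C| = 15347276 to 29512339: satisfied.
The claimed |C| lies below the Hamming bound.


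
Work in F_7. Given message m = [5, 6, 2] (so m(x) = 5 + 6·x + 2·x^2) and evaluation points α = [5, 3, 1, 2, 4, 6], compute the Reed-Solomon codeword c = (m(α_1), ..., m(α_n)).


c = [1, 6, 6, 4, 5, 1]

Message polynomial: m(x) = 5 + 6·x + 2·x^2 (mod 7).
For each evaluation point α_i, compute m(α_i) mod 7:
  α_1 = 5: Horner steps 2 → 2 → 1, so m(5) = 1.
  α_2 = 3: Horner steps 2 → 5 → 6, so m(3) = 6.
  α_3 = 1: Horner steps 2 → 1 → 6, so m(1) = 6.
  α_4 = 2: Horner steps 2 → 3 → 4, so m(2) = 4.
  α_5 = 4: Horner steps 2 → 0 → 5, so m(4) = 5.
  α_6 = 6: Horner steps 2 → 4 → 1, so m(6) = 1.
Codeword c = [1, 6, 6, 4, 5, 1] ∈ F_7^6.


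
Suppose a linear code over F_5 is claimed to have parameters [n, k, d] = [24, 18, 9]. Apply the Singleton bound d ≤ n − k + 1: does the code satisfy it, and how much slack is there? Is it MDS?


Singleton RHS = n − k + 1 = 7, slack = -2, bound violated (no such code; not MDS).

Singleton bound: d ≤ n − k + 1.
Here n = 24, k = 18, so n − k + 1 = 7.
Given d = 9, check d ≤ 7: NO.
Slack = (n − k + 1) − d = -2.
The slack is negative: d = 9 exceeds n − k + 1 = 7 by 2, so the Singleton bound is violated and no linear [24, 18, 9]_5 code can exist. In particular it is not MDS (MDS requires d = n − k + 1 exactly).
Description: the claimed parameters are [24, 18, 9]_5; such a code would be impossible (violates the Singleton bound).


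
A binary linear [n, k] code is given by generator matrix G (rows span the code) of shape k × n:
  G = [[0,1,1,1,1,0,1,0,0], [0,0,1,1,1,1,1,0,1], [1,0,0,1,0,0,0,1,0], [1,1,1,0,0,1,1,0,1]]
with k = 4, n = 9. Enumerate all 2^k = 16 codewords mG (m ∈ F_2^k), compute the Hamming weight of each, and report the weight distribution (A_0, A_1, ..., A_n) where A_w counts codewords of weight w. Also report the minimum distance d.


Weight distribution: A_0 = 1, A_3 = 4, A_4 = 3, A_5 = 2, A_6 = 4, A_7 = 2. Minimum distance d = 3.

Enumerate all 2^4 = 16 messages m ∈ F_2^4.
For each, compute codeword c = mG in F_2^9, then tally its weight.
  m = 0000 → c = 000000000, weight = 0.
  m = 1000 → c = 011110100, weight = 5.
  m = 0100 → c = 001111101, weight = 6.
  m = 1100 → c = 010001001, weight = 3.
  m = 0010 → c = 100100010, weight = 3.
  m = 1010 → c = 111010110, weight = 6.
  m = 0110 → c = 101011111, weight = 7.
  m = 1110 → c = 110101011, weight = 6.
  m = 0001 → c = 111001101, weight = 6.
  m = 1001 → c = 100111001, weight = 5.
  m = 0101 → c = 110110000, weight = 4.
  m = 1101 → c = 101000100, weight = 3.
  m = 0011 → c = 011101111, weight = 7.
  m = 1011 → c = 000011011, weight = 4.
  m = 0111 → c = 010010010, weight = 3.
  m = 1111 → c = 001100110, weight = 4.
Tally weights:
  weight 0: 1 codewords.
  weight 3: 4 codewords.
  weight 4: 3 codewords.
  weight 5: 2 codewords.
  weight 6: 4 codewords.
  weight 7: 2 codewords.
Minimum distance d = smallest w > 0 with A_w > 0 = 3.
Sanity: Σ A_w = 16 = 2^4 = 16 ✓.


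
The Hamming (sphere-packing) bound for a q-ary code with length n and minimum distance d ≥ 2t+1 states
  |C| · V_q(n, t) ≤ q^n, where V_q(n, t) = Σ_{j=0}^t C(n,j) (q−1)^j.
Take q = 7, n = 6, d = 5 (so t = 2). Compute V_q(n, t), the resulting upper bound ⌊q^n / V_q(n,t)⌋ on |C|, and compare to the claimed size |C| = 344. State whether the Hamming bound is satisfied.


V_q(n, t) = 577, q^n = 117649, Hamming bound = 203, |C| = 344 > bound (violated).

Step 1: Compute V_q(n, t) = Σ_{j=0}^2 C(n, j) (q−1)^j.
  j = 0: C(6,0)·(6)^0 = 1·1 = 1.
  j = 1: C(6,1)·(6)^1 = 6·6 = 36.
  j = 2: C(6,2)·(6)^2 = 15·36 = 540.
  V_q(n, t) = 1 + 36 + 540 = 577.
Step 2: q^n = 7^6 = 117649.
Step 3: Hamming bound ⌊q^n / V_q(n,t)⌋ = ⌊117649/577⌋ = 203.
Step 4: Compare |C| = 344 to 203: violated.
The claimed |C| lies above the Hamming bound, so no 7-ary code of length 6 with d ≥ 5 can have 344 codewords.


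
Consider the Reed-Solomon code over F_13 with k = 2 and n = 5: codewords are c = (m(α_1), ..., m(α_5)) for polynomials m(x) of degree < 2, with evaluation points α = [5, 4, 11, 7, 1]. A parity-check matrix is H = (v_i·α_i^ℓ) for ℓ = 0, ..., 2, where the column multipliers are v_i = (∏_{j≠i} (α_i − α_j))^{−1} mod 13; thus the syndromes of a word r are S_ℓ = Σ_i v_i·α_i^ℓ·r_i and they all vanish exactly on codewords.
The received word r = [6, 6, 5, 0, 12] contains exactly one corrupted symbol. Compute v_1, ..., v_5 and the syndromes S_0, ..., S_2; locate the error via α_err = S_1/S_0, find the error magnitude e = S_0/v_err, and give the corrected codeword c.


S = (6, 4, 7), error at position 1, error magnitude e = 2, c = [4, 6, 5, 0, 12].

Step 1: column multipliers v_i = (∏_{j≠i}(α_i − α_j))^{−1} mod 13.
  i = 1 (α = 5): (5−4)(5−11)(5−7)(5−1) = 1·(−6)·(−2)·4 = 48 ≡ 9, so v_1 = 9^{−1} = 3 (mod 13).
  i = 2 (α = 4): (4−5)(4−11)(4−7)(4−1) = (−1)·(−7)·(−3)·3 = −63 ≡ 2, so v_2 = 2^{−1} = 7 (mod 13).
  i = 3 (α = 11): (11−5)(11−4)(11−7)(11−1) = 6·7·4·10 = 1680 ≡ 3, so v_3 = 3^{−1} = 9 (mod 13).
  i = 4 (α = 7): (7−5)(7−4)(7−11)(7−1) = 2·3·(−4)·6 = −144 ≡ 12, so v_4 = 12^{−1} = 12 (mod 13).
  i = 5 (α = 1): (1−5)(1−4)(1−11)(1−7) = (−4)·(−3)·(−10)·(−6) = 720 ≡ 5, so v_5 = 5^{−1} = 8 (mod 13).
  v = [3, 7, 9, 12, 8].
Step 2: syndromes of r = [6, 6, 5, 0, 12] (all sums mod 13).
  S_0 = Σ v_i r_i = 3·6 + 7·6 + 9·5 + 12·0 + 8·12 = 201 ≡ 6.
  S_1 = Σ v_i α_i r_i = 3·5·6 + 7·4·6 + 9·11·5 + 12·7·0 + 8·1·12 = 849 ≡ 4.
  α_i^2 mod 13 = [12, 3, 4, 10, 1].
  S_2 = Σ v_i α_i^2 r_i = 3·12·6 + 7·3·6 + 9·4·5 + 12·10·0 + 8·1·12 = 618 ≡ 7.
  S = (6, 4, 7) ≠ 0, so r is not a codeword (an error is present).
Step 3: locate the error. For a single error e at position i, S_ℓ = v_i·e·α_i^ℓ, so α_err = S_1/S_0.
  S_0^{−1} = 6^{−1} = 11 (mod 13), so α_err = 4·11 = 44 ≡ 5 = α_1. Error position i = 1.
  Consistency check: S_2/S_1 = 7·10 = 70 ≡ 5 = α_err ✓ (single-error assumption holds).
Step 4: error magnitude e = S_0/v_1 = S_0·∏_{j≠1}(α_1 − α_j) = 6·9 = 54 ≡ 2 (mod 13).
Step 5: correct position 1: c_1 = r_1 − e = 6 − 2 ≡ 4 (mod 13). Hence c = [4, 6, 5, 0, 12].
  Check: interpolating c through the α_i gives m(x) = 1 + 11·x (degree < 2) with m(α_i) = c_i for every i, so c is indeed a codeword.


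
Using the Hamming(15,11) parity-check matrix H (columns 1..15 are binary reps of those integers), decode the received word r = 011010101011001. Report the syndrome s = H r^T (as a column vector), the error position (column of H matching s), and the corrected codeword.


s = (0, 0, 1, 0)^T, error position = 2, corrected codeword c = 001010101011001

Compute s = H r^T mod 2 one row at a time:
  s_1 = 0 + 1 + 0 + 1 + 1 + 0 + 0 + 1 = 4 ≡ 0 (mod 2).
  s_2 = 0 + 1 + 0 + 1 + 1 + 0 + 0 + 1 = 4 ≡ 0 (mod 2).
  s_3 = 1 + 1 + 0 + 1 + 0 + 1 + 0 + 1 = 5 ≡ 1 (mod 2).
  s_4 = 0 + 1 + 1 + 1 + 1 + 1 + 0 + 1 = 6 ≡ 0 (mod 2).
s = (0, 0, 1, 0)^T — this equals column 2 of H (binary 0010), so error is at position 2.
Correct: flip bit 2 of r = 011010101011001 to get c = 001010101011001.


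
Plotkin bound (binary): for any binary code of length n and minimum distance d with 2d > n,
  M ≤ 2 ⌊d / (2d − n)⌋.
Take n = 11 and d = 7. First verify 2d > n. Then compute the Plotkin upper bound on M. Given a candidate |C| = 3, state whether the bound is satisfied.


Plotkin bound M ≤ 4; given |C| = 3 ≤ bound (satisfied).

Check applicability: 2d = 14, n = 11.
2d − n = 3 > 0, so Plotkin applies.
Compute d/(2d−n) = 7/3 ≈ 2.3333.
⌊d/(2d−n)⌋ = 2.
Plotkin bound: M ≤ 2·2 = 4.
Given |C| = 3, check: satisfied.
This |C| is below the Plotkin bound.


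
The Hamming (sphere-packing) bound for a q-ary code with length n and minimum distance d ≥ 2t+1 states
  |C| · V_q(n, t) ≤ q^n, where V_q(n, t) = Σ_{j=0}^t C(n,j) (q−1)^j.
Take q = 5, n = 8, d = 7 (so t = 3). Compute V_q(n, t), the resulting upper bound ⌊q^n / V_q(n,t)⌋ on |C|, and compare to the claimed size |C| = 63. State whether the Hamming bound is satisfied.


V_q(n, t) = 4065, q^n = 390625, Hamming bound = 96, |C| = 63 ≤ bound (satisfied).

Step 1: Compute V_q(n, t) = Σ_{j=0}^3 C(n, j) (q−1)^j.
  j = 0: C(8,0)·(4)^0 = 1·1 = 1.
  j = 1: C(8,1)·(4)^1 = 8·4 = 32.
  j = 2: C(8,2)·(4)^2 = 28·16 = 448.
  j = 3: C(8,3)·(4)^3 = 56·64 = 3584.
  V_q(n, t) = 1 + 32 + 448 + 3584 = 4065.
Step 2: q^n = 5^8 = 390625.
Step 3: Hamming bound ⌊q^n / V_q(n,t)⌋ = ⌊390625/4065⌋ = 96.
Step 4: Compare |C| = 63 to 96: satisfied.
The claimed |C| lies below the Hamming bound.


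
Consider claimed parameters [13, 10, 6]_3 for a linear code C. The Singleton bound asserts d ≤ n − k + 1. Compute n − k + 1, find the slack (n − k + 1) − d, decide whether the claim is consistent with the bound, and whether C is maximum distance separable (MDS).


Singleton RHS = n − k + 1 = 4, slack = -2, bound violated (no such code; not MDS).

Singleton bound: d ≤ n − k + 1.
Here n = 13, k = 10, so n − k + 1 = 4.
Given d = 6, check d ≤ 4: NO.
Slack = (n − k + 1) − d = -2.
The slack is negative: d = 6 exceeds n − k + 1 = 4 by 2, so the Singleton bound is violated and no linear [13, 10, 6]_3 code can exist. In particular it is not MDS (MDS requires d = n − k + 1 exactly).
Description: the claimed parameters are [13, 10, 6]_3; such a code would be impossible (violates the Singleton bound).


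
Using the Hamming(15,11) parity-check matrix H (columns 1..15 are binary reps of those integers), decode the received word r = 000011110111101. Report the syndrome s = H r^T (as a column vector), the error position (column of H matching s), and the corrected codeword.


s = (0, 0, 1, 1)^T, error position = 3, corrected codeword c = 001011110111101

Compute s = H r^T mod 2 one row at a time:
  s_1 = 1 + 0 + 1 + 1 + 1 + 1 + 0 + 1 = 6 ≡ 0 (mod 2).
  s_2 = 0 + 1 + 1 + 1 + 1 + 1 + 0 + 1 = 6 ≡ 0 (mod 2).
  s_3 = 0 + 0 + 1 + 1 + 1 + 1 + 0 + 1 = 5 ≡ 1 (mod 2).
  s_4 = 0 + 0 + 1 + 1 + 0 + 1 + 1 + 1 = 5 ≡ 1 (mod 2).
s = (0, 0, 1, 1)^T — this equals column 3 of H (binary 0011), so error is at position 3.
Correct: flip bit 3 of r = 000011110111101 to get c = 001011110111101.


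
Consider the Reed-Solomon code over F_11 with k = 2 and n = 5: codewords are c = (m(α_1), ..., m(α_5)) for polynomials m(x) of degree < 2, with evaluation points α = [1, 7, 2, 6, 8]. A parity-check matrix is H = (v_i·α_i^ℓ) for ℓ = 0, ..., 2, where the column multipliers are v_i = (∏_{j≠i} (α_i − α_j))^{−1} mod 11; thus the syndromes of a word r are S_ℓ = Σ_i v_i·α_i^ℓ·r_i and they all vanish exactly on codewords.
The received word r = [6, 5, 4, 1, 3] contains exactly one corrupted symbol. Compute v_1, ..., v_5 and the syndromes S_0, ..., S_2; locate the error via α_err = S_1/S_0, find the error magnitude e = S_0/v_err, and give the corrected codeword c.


S = (7, 9, 10), error at position 4, error magnitude e = 5, c = [6, 5, 4, 7, 3].

Step 1: column multipliers v_i = (∏_{j≠i}(α_i − α_j))^{−1} mod 11.
  i = 1 (α = 1): (1−7)(1−2)(1−6)(1−8) = (−6)·(−1)·(−5)·(−7) = 210 ≡ 1, so v_1 = 1^{−1} = 1 (mod 11).
  i = 2 (α = 7): (7−1)(7−2)(7−6)(7−8) = 6·5·1·(−1) = −30 ≡ 3, so v_2 = 3^{−1} = 4 (mod 11).
  i = 3 (α = 2): (2−1)(2−7)(2−6)(2−8) = 1·(−5)·(−4)·(−6) = −120 ≡ 1, so v_3 = 1^{−1} = 1 (mod 11).
  i = 4 (α = 6): (6−1)(6−7)(6−2)(6−8) = 5·(−1)·4·(−2) = 40 ≡ 7, so v_4 = 7^{−1} = 8 (mod 11).
  i = 5 (α = 8): (8−1)(8−7)(8−2)(8−6) = 7·1·6·2 = 84 ≡ 7, so v_5 = 7^{−1} = 8 (mod 11).
  v = [1, 4, 1, 8, 8].
Step 2: syndromes of r = [6, 5, 4, 1, 3] (all sums mod 11).
  S_0 = Σ v_i r_i = 1·6 + 4·5 + 1·4 + 8·1 + 8·3 = 62 ≡ 7.
  S_1 = Σ v_i α_i r_i = 1·1·6 + 4·7·5 + 1·2·4 + 8·6·1 + 8·8·3 = 394 ≡ 9.
  α_i^2 mod 11 = [1, 5, 4, 3, 9].
  S_2 = Σ v_i α_i^2 r_i = 1·1·6 + 4·5·5 + 1·4·4 + 8·3·1 + 8·9·3 = 362 ≡ 10.
  S = (7, 9, 10) ≠ 0, so r is not a codeword (an error is present).
Step 3: locate the error. For a single error e at position i, S_ℓ = v_i·e·α_i^ℓ, so α_err = S_1/S_0.
  S_0^{−1} = 7^{−1} = 8 (mod 11), so α_err = 9·8 = 72 ≡ 6 = α_4. Error position i = 4.
  Consistency check: S_2/S_1 = 10·5 = 50 ≡ 6 = α_err ✓ (single-error assumption holds).
Step 4: error magnitude e = S_0/v_4 = S_0·∏_{j≠4}(α_4 − α_j) = 7·7 = 49 ≡ 5 (mod 11).
Step 5: correct position 4: c_4 = r_4 − e = 1 − 5 ≡ 7 (mod 11). Hence c = [6, 5, 4, 7, 3].
  Check: interpolating c through the α_i gives m(x) = 8 + 9·x (degree < 2) with m(α_i) = c_i for every i, so c is indeed a codeword.
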